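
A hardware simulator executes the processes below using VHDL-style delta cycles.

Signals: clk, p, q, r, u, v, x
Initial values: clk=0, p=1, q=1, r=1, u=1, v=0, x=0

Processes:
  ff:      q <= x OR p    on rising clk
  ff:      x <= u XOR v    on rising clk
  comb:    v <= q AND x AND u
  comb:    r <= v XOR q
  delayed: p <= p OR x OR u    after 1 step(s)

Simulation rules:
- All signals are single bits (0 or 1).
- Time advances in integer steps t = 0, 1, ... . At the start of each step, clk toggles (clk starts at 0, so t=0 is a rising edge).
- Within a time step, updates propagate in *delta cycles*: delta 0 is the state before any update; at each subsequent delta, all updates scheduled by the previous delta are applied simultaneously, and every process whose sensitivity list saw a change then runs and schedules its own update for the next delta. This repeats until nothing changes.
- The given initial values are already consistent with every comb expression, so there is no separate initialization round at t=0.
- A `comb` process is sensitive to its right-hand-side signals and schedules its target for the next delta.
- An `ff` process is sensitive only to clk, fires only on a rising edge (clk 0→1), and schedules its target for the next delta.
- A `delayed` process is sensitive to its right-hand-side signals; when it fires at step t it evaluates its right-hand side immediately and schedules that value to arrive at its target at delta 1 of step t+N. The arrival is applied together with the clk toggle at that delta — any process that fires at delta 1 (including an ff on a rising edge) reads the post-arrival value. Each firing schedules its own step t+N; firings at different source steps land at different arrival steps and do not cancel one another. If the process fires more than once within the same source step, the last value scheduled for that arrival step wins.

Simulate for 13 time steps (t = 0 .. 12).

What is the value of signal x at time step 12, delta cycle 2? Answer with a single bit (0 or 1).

1

[bits: q,u,r,clk,v,p,x]
t=0: Δ0=1110010 Δ1=1111010 Δ2=1111011 Δ3=1111111 Δ4=1101111 | 4Δ
t=1: Δ0=1101111 Δ1=1100111 | 1Δ
t=2: Δ0=1100111 Δ1=1101111 Δ2=1101110 Δ3=1101010 Δ4=1111010 | 4Δ
t=3: Δ0=1111010 Δ1=1110010 | 1Δ
t=4: Δ0=1110010 Δ1=1111010 Δ2=1111011 Δ3=1111111 Δ4=1101111 | 4Δ
t=5: Δ0=1101111 Δ1=1100111 | 1Δ
t=6: Δ0=1100111 Δ1=1101111 Δ2=1101110 Δ3=1101010 Δ4=1111010 | 4Δ
t=7: Δ0=1111010 Δ1=1110010 | 1Δ
t=8: Δ0=1110010 Δ1=1111010 Δ2=1111011 Δ3=1111111 Δ4=1101111 | 4Δ
t=9: Δ0=1101111 Δ1=1100111 | 1Δ
t=10: Δ0=1100111 Δ1=1101111 Δ2=1101110 Δ3=1101010 Δ4=1111010 | 4Δ
t=11: Δ0=1111010 Δ1=1110010 | 1Δ
t=12: Δ0=1110010 Δ1=1111010 Δ2=1111011 Δ3=1111111 Δ4=1101111 | 4Δ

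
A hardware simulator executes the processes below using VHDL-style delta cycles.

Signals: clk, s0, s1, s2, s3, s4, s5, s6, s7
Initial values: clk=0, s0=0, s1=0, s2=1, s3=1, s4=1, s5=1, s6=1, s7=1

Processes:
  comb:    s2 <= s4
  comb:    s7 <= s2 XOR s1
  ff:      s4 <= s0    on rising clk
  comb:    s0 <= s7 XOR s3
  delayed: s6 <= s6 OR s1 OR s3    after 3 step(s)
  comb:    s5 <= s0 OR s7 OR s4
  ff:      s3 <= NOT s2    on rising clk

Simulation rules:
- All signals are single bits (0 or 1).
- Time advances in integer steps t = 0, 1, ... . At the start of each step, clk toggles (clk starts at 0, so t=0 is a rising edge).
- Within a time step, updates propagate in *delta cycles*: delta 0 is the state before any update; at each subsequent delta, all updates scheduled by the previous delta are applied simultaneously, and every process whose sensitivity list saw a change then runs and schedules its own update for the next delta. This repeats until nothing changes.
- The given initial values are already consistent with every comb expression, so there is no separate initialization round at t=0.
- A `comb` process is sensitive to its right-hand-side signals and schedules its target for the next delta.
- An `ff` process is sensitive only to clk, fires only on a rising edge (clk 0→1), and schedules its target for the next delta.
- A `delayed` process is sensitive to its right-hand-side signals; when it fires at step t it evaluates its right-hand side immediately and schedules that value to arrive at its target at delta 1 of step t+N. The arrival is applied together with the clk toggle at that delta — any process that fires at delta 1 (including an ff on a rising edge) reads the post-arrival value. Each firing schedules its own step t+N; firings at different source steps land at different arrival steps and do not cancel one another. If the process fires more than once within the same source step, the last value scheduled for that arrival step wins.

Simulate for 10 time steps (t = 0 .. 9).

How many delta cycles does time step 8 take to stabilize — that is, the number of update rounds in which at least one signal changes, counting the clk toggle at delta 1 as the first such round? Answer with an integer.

[bits: s6,clk,s3,s2,s5,s7,s0,s1,s4]
t=0: Δ0=101111001 Δ1=111111001 Δ2=110111000 Δ3=110011100 Δ4=110010100 Δ5=110010000 Δ6=110000000 | 6Δ
t=1: Δ0=110000000 Δ1=100000000 | 1Δ
t=2: Δ0=100000000 Δ1=110000000 Δ2=111000000 Δ3=111000100 Δ4=111010100 | 4Δ
t=3: Δ0=111010100 Δ1=101010100 | 1Δ
t=4: Δ0=101010100 Δ1=111010100 Δ2=111010101 Δ3=111110101 Δ4=111111101 Δ5=111111001 | 5Δ
t=5: Δ0=111111001 Δ1=101111001 | 1Δ
t=6: Δ0=101111001 Δ1=111111001 Δ2=110111000 Δ3=110011100 Δ4=110010100 Δ5=110010000 Δ6=110000000 | 6Δ
t=7: Δ0=110000000 Δ1=100000000 | 1Δ
t=8: Δ0=100000000 Δ1=110000000 Δ2=111000000 Δ3=111000100 Δ4=111010100 | 4Δ
t=9: Δ0=111010100 Δ1=101010100 | 1Δ

4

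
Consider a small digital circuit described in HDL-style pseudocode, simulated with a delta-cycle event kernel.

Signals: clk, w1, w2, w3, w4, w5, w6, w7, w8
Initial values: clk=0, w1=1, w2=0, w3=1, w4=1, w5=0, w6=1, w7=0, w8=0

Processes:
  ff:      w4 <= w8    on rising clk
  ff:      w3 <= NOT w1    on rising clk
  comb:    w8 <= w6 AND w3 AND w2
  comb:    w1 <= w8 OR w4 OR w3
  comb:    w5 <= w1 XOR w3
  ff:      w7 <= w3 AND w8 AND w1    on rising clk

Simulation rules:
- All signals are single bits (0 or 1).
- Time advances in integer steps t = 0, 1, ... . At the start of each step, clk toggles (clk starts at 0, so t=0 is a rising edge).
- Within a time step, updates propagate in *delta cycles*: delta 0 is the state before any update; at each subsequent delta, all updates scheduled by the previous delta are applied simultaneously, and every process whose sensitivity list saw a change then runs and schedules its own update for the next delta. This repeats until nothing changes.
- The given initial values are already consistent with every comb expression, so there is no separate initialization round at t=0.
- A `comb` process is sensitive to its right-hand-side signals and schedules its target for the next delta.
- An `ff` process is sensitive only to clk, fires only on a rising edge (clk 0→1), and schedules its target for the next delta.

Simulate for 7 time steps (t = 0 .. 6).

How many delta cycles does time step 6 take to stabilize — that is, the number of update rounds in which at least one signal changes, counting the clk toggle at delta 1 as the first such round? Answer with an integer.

4

t0.Δ0 w2=0 clk=0 w7=0 w8=0 w4=1 w6=1 w5=0 w1=1 w3=1
t0.Δ1 w2=0 clk=1 w7=0 w8=0 w4=1 w6=1 w5=0 w1=1 w3=1
t0.Δ2 w2=0 clk=1 w7=0 w8=0 w4=0 w6=1 w5=0 w1=1 w3=0
t0.Δ3 w2=0 clk=1 w7=0 w8=0 w4=0 w6=1 w5=1 w1=0 w3=0
t0.Δ4 w2=0 clk=1 w7=0 w8=0 w4=0 w6=1 w5=0 w1=0 w3=0
t1.Δ0 w2=0 clk=1 w7=0 w8=0 w4=0 w6=1 w5=0 w1=0 w3=0
t1.Δ1 w2=0 clk=0 w7=0 w8=0 w4=0 w6=1 w5=0 w1=0 w3=0
t2.Δ0 w2=0 clk=0 w7=0 w8=0 w4=0 w6=1 w5=0 w1=0 w3=0
t2.Δ1 w2=0 clk=1 w7=0 w8=0 w4=0 w6=1 w5=0 w1=0 w3=0
t2.Δ2 w2=0 clk=1 w7=0 w8=0 w4=0 w6=1 w5=0 w1=0 w3=1
t2.Δ3 w2=0 clk=1 w7=0 w8=0 w4=0 w6=1 w5=1 w1=1 w3=1
t2.Δ4 w2=0 clk=1 w7=0 w8=0 w4=0 w6=1 w5=0 w1=1 w3=1
t3.Δ0 w2=0 clk=1 w7=0 w8=0 w4=0 w6=1 w5=0 w1=1 w3=1
t3.Δ1 w2=0 clk=0 w7=0 w8=0 w4=0 w6=1 w5=0 w1=1 w3=1
t4.Δ0 w2=0 clk=0 w7=0 w8=0 w4=0 w6=1 w5=0 w1=1 w3=1
t4.Δ1 w2=0 clk=1 w7=0 w8=0 w4=0 w6=1 w5=0 w1=1 w3=1
t4.Δ2 w2=0 clk=1 w7=0 w8=0 w4=0 w6=1 w5=0 w1=1 w3=0
t4.Δ3 w2=0 clk=1 w7=0 w8=0 w4=0 w6=1 w5=1 w1=0 w3=0
t4.Δ4 w2=0 clk=1 w7=0 w8=0 w4=0 w6=1 w5=0 w1=0 w3=0
t5.Δ0 w2=0 clk=1 w7=0 w8=0 w4=0 w6=1 w5=0 w1=0 w3=0
t5.Δ1 w2=0 clk=0 w7=0 w8=0 w4=0 w6=1 w5=0 w1=0 w3=0
t6.Δ0 w2=0 clk=0 w7=0 w8=0 w4=0 w6=1 w5=0 w1=0 w3=0
t6.Δ1 w2=0 clk=1 w7=0 w8=0 w4=0 w6=1 w5=0 w1=0 w3=0
t6.Δ2 w2=0 clk=1 w7=0 w8=0 w4=0 w6=1 w5=0 w1=0 w3=1
t6.Δ3 w2=0 clk=1 w7=0 w8=0 w4=0 w6=1 w5=1 w1=1 w3=1
t6.Δ4 w2=0 clk=1 w7=0 w8=0 w4=0 w6=1 w5=0 w1=1 w3=1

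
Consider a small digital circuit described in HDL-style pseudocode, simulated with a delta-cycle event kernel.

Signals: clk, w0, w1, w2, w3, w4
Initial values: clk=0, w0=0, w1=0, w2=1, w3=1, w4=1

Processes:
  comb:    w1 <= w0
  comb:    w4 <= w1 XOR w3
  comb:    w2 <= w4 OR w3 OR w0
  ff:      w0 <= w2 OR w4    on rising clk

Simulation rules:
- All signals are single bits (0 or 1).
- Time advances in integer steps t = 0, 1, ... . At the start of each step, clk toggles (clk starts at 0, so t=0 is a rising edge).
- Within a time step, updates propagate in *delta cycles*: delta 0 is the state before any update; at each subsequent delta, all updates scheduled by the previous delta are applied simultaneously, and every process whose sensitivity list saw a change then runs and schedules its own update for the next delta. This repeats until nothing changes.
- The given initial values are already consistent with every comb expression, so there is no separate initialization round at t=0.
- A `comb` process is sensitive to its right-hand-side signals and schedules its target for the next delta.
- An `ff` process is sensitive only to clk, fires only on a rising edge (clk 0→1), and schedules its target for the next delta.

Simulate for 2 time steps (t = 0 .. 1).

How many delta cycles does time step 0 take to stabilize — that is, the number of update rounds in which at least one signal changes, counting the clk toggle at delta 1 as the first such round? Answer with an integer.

[bits: w2,w0,w4,clk,w1,w3]
t=0: Δ0=101001 Δ1=101101 Δ2=111101 Δ3=111111 Δ4=110111 | 4Δ
t=1: Δ0=110111 Δ1=110011 | 1Δ

4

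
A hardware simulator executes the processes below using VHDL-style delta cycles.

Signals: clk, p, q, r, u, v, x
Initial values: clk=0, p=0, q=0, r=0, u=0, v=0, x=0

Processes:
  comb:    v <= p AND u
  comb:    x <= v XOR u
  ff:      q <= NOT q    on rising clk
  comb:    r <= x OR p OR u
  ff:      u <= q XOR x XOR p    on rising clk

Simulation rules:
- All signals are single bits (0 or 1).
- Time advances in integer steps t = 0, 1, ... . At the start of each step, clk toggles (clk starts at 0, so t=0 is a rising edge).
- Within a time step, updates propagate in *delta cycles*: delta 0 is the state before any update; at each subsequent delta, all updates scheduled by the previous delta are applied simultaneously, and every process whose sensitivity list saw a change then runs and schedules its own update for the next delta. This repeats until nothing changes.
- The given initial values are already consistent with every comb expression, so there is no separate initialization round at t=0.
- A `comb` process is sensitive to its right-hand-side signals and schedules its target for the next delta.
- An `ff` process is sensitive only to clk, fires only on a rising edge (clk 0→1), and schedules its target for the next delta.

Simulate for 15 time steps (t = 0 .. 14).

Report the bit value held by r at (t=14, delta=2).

t0.Δ0 r=0 clk=0 x=0 q=0 v=0 p=0 u=0
t0.Δ1 r=0 clk=1 x=0 q=0 v=0 p=0 u=0
t0.Δ2 r=0 clk=1 x=0 q=1 v=0 p=0 u=0
t1.Δ0 r=0 clk=1 x=0 q=1 v=0 p=0 u=0
t1.Δ1 r=0 clk=0 x=0 q=1 v=0 p=0 u=0
t2.Δ0 r=0 clk=0 x=0 q=1 v=0 p=0 u=0
t2.Δ1 r=0 clk=1 x=0 q=1 v=0 p=0 u=0
t2.Δ2 r=0 clk=1 x=0 q=0 v=0 p=0 u=1
t2.Δ3 r=1 clk=1 x=1 q=0 v=0 p=0 u=1
t3.Δ0 r=1 clk=1 x=1 q=0 v=0 p=0 u=1
t3.Δ1 r=1 clk=0 x=1 q=0 v=0 p=0 u=1
t4.Δ0 r=1 clk=0 x=1 q=0 v=0 p=0 u=1
t4.Δ1 r=1 clk=1 x=1 q=0 v=0 p=0 u=1
t4.Δ2 r=1 clk=1 x=1 q=1 v=0 p=0 u=1
t5.Δ0 r=1 clk=1 x=1 q=1 v=0 p=0 u=1
t5.Δ1 r=1 clk=0 x=1 q=1 v=0 p=0 u=1
t6.Δ0 r=1 clk=0 x=1 q=1 v=0 p=0 u=1
t6.Δ1 r=1 clk=1 x=1 q=1 v=0 p=0 u=1
t6.Δ2 r=1 clk=1 x=1 q=0 v=0 p=0 u=0
t6.Δ3 r=1 clk=1 x=0 q=0 v=0 p=0 u=0
t6.Δ4 r=0 clk=1 x=0 q=0 v=0 p=0 u=0
t7.Δ0 r=0 clk=1 x=0 q=0 v=0 p=0 u=0
t7.Δ1 r=0 clk=0 x=0 q=0 v=0 p=0 u=0
t8.Δ0 r=0 clk=0 x=0 q=0 v=0 p=0 u=0
t8.Δ1 r=0 clk=1 x=0 q=0 v=0 p=0 u=0
t8.Δ2 r=0 clk=1 x=0 q=1 v=0 p=0 u=0
t9.Δ0 r=0 clk=1 x=0 q=1 v=0 p=0 u=0
t9.Δ1 r=0 clk=0 x=0 q=1 v=0 p=0 u=0
t10.Δ0 r=0 clk=0 x=0 q=1 v=0 p=0 u=0
t10.Δ1 r=0 clk=1 x=0 q=1 v=0 p=0 u=0
t10.Δ2 r=0 clk=1 x=0 q=0 v=0 p=0 u=1
t10.Δ3 r=1 clk=1 x=1 q=0 v=0 p=0 u=1
t11.Δ0 r=1 clk=1 x=1 q=0 v=0 p=0 u=1
t11.Δ1 r=1 clk=0 x=1 q=0 v=0 p=0 u=1
t12.Δ0 r=1 clk=0 x=1 q=0 v=0 p=0 u=1
t12.Δ1 r=1 clk=1 x=1 q=0 v=0 p=0 u=1
t12.Δ2 r=1 clk=1 x=1 q=1 v=0 p=0 u=1
t13.Δ0 r=1 clk=1 x=1 q=1 v=0 p=0 u=1
t13.Δ1 r=1 clk=0 x=1 q=1 v=0 p=0 u=1
t14.Δ0 r=1 clk=0 x=1 q=1 v=0 p=0 u=1
t14.Δ1 r=1 clk=1 x=1 q=1 v=0 p=0 u=1
t14.Δ2 r=1 clk=1 x=1 q=0 v=0 p=0 u=0
t14.Δ3 r=1 clk=1 x=0 q=0 v=0 p=0 u=0
t14.Δ4 r=0 clk=1 x=0 q=0 v=0 p=0 u=0

1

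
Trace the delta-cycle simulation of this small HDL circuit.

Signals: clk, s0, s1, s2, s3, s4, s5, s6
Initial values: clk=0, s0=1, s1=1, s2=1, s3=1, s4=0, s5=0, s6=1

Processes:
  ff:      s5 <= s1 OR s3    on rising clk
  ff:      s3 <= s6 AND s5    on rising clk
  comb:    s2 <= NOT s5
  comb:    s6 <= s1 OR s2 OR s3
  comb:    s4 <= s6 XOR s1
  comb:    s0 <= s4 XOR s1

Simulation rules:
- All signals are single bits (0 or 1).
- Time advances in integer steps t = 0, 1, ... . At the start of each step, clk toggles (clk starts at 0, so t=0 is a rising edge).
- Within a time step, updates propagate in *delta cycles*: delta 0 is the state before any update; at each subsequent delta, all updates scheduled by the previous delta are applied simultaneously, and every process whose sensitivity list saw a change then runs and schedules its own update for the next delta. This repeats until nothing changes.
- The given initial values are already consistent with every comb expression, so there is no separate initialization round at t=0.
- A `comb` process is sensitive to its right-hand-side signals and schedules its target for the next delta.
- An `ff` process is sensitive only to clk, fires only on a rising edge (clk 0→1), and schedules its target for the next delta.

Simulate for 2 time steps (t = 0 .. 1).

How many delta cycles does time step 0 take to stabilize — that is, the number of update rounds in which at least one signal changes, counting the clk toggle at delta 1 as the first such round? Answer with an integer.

t=0 Δ0: s0=1 s6=1 clk=0 s4=0 s2=1 s3=1 s1=1 s5=0
  Δ1: clk:0→1
  Δ2: s3:1→0, s5:0→1
  Δ3: s2:1→0
  (3Δ to stable)
t=1 Δ0: s0=1 s6=1 clk=1 s4=0 s2=0 s3=0 s1=1 s5=1
  Δ1: clk:1→0
  (1Δ to stable)

3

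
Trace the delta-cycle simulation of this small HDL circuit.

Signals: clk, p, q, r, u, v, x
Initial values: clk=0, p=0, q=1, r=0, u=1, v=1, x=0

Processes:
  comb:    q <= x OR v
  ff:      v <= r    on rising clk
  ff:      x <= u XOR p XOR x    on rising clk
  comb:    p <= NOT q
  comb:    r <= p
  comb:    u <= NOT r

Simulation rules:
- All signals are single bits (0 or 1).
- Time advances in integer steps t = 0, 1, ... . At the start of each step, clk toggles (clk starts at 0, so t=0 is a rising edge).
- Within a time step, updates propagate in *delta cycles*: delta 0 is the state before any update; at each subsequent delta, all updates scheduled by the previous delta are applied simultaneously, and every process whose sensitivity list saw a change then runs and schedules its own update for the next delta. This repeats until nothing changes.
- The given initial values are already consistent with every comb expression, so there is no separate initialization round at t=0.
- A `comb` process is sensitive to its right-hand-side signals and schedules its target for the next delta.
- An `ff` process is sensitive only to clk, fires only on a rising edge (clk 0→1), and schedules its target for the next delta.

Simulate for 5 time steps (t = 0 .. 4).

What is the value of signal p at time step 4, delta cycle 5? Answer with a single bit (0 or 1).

0

t0.Δ0 v=1 q=1 p=0 clk=0 r=0 x=0 u=1
t0.Δ1 v=1 q=1 p=0 clk=1 r=0 x=0 u=1
t0.Δ2 v=0 q=1 p=0 clk=1 r=0 x=1 u=1
t1.Δ0 v=0 q=1 p=0 clk=1 r=0 x=1 u=1
t1.Δ1 v=0 q=1 p=0 clk=0 r=0 x=1 u=1
t2.Δ0 v=0 q=1 p=0 clk=0 r=0 x=1 u=1
t2.Δ1 v=0 q=1 p=0 clk=1 r=0 x=1 u=1
t2.Δ2 v=0 q=1 p=0 clk=1 r=0 x=0 u=1
t2.Δ3 v=0 q=0 p=0 clk=1 r=0 x=0 u=1
t2.Δ4 v=0 q=0 p=1 clk=1 r=0 x=0 u=1
t2.Δ5 v=0 q=0 p=1 clk=1 r=1 x=0 u=1
t2.Δ6 v=0 q=0 p=1 clk=1 r=1 x=0 u=0
t3.Δ0 v=0 q=0 p=1 clk=1 r=1 x=0 u=0
t3.Δ1 v=0 q=0 p=1 clk=0 r=1 x=0 u=0
t4.Δ0 v=0 q=0 p=1 clk=0 r=1 x=0 u=0
t4.Δ1 v=0 q=0 p=1 clk=1 r=1 x=0 u=0
t4.Δ2 v=1 q=0 p=1 clk=1 r=1 x=1 u=0
t4.Δ3 v=1 q=1 p=1 clk=1 r=1 x=1 u=0
t4.Δ4 v=1 q=1 p=0 clk=1 r=1 x=1 u=0
t4.Δ5 v=1 q=1 p=0 clk=1 r=0 x=1 u=0
t4.Δ6 v=1 q=1 p=0 clk=1 r=0 x=1 u=1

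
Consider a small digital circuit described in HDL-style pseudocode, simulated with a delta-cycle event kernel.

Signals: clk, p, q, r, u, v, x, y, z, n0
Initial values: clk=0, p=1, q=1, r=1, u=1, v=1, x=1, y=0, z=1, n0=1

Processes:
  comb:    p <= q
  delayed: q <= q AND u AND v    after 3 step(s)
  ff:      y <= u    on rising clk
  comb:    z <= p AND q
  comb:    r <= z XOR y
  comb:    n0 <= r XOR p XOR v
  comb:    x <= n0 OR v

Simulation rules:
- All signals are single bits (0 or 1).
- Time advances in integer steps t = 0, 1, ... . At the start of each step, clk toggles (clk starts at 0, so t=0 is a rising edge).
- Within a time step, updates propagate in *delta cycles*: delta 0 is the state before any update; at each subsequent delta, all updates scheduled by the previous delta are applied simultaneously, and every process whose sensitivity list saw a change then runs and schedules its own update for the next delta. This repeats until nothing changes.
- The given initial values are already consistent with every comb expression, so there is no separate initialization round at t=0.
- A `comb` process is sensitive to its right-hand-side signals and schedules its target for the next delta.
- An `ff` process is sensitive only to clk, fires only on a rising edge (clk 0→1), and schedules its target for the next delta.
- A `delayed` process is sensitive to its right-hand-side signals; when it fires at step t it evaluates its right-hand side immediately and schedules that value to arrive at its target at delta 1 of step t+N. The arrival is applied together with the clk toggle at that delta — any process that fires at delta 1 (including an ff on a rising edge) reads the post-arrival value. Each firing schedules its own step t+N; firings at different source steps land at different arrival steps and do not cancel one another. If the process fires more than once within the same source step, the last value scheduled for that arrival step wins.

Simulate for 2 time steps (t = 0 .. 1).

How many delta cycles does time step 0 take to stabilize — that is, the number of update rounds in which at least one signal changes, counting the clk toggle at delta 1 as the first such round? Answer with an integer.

t=0 Δ0: p=1 x=1 y=0 r=1 q=1 v=1 n0=1 u=1 z=1 clk=0
  Δ1: clk:0→1
  Δ2: y:0→1
  Δ3: r:1→0
  Δ4: n0:1→0
  (4Δ to stable)
t=1 Δ0: p=1 x=1 y=1 r=0 q=1 v=1 n0=0 u=1 z=1 clk=1
  Δ1: clk:1→0
  (1Δ to stable)

4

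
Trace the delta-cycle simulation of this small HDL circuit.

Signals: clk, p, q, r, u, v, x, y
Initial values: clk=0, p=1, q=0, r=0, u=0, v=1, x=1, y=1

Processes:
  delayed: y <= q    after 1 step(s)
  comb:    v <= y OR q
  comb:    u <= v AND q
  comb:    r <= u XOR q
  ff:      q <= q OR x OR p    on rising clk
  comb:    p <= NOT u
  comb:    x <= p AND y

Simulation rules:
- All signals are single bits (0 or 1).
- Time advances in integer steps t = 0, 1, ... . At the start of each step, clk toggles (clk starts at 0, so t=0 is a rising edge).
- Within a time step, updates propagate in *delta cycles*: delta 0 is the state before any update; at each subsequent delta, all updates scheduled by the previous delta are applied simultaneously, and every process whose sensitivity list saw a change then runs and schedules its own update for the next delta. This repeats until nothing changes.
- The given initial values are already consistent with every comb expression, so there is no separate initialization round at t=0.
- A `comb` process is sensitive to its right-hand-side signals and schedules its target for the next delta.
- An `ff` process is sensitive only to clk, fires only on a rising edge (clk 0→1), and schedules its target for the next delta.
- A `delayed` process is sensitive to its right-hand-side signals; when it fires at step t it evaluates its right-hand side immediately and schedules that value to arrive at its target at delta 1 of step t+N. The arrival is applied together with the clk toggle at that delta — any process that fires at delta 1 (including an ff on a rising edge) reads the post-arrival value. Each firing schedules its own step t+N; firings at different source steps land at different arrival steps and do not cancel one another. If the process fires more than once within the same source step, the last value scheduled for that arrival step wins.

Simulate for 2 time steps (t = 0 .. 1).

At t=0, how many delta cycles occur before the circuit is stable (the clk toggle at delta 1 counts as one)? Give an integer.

5

[bits: q,p,y,v,r,u,x,clk]
t=0: Δ0=01110010 Δ1=01110011 Δ2=11110011 Δ3=11111111 Δ4=10110111 Δ5=10110101 | 5Δ
t=1: Δ0=10110101 Δ1=10110100 | 1Δ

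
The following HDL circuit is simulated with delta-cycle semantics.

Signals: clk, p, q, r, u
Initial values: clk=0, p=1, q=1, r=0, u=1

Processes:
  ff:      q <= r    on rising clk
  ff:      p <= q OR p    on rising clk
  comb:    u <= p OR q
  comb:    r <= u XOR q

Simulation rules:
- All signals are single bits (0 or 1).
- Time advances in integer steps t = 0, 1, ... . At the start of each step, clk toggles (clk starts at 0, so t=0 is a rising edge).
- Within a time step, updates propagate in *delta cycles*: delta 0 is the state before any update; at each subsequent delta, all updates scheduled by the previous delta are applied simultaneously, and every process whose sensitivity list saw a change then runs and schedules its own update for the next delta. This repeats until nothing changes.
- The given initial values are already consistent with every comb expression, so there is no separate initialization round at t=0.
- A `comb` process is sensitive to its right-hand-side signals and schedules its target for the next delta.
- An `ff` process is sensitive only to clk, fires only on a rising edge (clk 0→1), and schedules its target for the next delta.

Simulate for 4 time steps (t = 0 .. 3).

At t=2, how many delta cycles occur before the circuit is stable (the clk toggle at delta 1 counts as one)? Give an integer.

t0.Δ0 p=1 r=0 clk=0 q=1 u=1
t0.Δ1 p=1 r=0 clk=1 q=1 u=1
t0.Δ2 p=1 r=0 clk=1 q=0 u=1
t0.Δ3 p=1 r=1 clk=1 q=0 u=1
t1.Δ0 p=1 r=1 clk=1 q=0 u=1
t1.Δ1 p=1 r=1 clk=0 q=0 u=1
t2.Δ0 p=1 r=1 clk=0 q=0 u=1
t2.Δ1 p=1 r=1 clk=1 q=0 u=1
t2.Δ2 p=1 r=1 clk=1 q=1 u=1
t2.Δ3 p=1 r=0 clk=1 q=1 u=1
t3.Δ0 p=1 r=0 clk=1 q=1 u=1
t3.Δ1 p=1 r=0 clk=0 q=1 u=1

3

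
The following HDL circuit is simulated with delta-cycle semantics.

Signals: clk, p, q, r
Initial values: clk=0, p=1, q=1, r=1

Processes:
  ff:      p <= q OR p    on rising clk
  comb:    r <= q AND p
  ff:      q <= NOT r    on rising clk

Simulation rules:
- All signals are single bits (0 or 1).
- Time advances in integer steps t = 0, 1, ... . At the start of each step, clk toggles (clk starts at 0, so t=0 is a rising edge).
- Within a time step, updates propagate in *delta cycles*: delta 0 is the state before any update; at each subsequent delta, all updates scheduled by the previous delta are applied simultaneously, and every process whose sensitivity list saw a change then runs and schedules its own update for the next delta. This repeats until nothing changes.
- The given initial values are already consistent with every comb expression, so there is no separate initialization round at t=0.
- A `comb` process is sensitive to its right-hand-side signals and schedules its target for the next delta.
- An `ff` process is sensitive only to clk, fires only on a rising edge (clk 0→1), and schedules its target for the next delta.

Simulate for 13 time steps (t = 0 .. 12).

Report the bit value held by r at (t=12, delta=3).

0

[bits: q,r,clk,p]
t=0: Δ0=1101 Δ1=1111 Δ2=0111 Δ3=0011 | 3Δ
t=1: Δ0=0011 Δ1=0001 | 1Δ
t=2: Δ0=0001 Δ1=0011 Δ2=1011 Δ3=1111 | 3Δ
t=3: Δ0=1111 Δ1=1101 | 1Δ
t=4: Δ0=1101 Δ1=1111 Δ2=0111 Δ3=0011 | 3Δ
t=5: Δ0=0011 Δ1=0001 | 1Δ
t=6: Δ0=0001 Δ1=0011 Δ2=1011 Δ3=1111 | 3Δ
t=7: Δ0=1111 Δ1=1101 | 1Δ
t=8: Δ0=1101 Δ1=1111 Δ2=0111 Δ3=0011 | 3Δ
t=9: Δ0=0011 Δ1=0001 | 1Δ
t=10: Δ0=0001 Δ1=0011 Δ2=1011 Δ3=1111 | 3Δ
t=11: Δ0=1111 Δ1=1101 | 1Δ
t=12: Δ0=1101 Δ1=1111 Δ2=0111 Δ3=0011 | 3Δ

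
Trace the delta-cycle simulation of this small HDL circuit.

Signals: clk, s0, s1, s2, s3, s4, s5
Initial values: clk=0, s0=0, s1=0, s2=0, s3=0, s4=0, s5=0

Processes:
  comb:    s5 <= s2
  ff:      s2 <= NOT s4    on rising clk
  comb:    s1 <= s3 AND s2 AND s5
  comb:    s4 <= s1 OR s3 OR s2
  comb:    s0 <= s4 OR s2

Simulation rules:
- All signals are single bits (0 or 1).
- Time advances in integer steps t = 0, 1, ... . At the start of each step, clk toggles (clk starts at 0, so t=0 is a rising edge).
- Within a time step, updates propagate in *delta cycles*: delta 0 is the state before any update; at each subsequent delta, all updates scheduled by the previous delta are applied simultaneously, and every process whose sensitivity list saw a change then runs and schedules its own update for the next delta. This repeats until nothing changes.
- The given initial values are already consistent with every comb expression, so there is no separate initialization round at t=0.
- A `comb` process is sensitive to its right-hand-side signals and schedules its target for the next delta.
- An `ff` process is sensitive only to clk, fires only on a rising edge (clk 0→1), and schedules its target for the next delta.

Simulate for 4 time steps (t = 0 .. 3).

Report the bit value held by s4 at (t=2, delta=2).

[bits: clk,s2,s0,s5,s4,s3,s1]
t=0: Δ0=0000000 Δ1=1000000 Δ2=1100000 Δ3=1111100 | 3Δ
t=1: Δ0=1111100 Δ1=0111100 | 1Δ
t=2: Δ0=0111100 Δ1=1111100 Δ2=1011100 Δ3=1010000 Δ4=1000000 | 4Δ
t=3: Δ0=1000000 Δ1=0000000 | 1Δ

1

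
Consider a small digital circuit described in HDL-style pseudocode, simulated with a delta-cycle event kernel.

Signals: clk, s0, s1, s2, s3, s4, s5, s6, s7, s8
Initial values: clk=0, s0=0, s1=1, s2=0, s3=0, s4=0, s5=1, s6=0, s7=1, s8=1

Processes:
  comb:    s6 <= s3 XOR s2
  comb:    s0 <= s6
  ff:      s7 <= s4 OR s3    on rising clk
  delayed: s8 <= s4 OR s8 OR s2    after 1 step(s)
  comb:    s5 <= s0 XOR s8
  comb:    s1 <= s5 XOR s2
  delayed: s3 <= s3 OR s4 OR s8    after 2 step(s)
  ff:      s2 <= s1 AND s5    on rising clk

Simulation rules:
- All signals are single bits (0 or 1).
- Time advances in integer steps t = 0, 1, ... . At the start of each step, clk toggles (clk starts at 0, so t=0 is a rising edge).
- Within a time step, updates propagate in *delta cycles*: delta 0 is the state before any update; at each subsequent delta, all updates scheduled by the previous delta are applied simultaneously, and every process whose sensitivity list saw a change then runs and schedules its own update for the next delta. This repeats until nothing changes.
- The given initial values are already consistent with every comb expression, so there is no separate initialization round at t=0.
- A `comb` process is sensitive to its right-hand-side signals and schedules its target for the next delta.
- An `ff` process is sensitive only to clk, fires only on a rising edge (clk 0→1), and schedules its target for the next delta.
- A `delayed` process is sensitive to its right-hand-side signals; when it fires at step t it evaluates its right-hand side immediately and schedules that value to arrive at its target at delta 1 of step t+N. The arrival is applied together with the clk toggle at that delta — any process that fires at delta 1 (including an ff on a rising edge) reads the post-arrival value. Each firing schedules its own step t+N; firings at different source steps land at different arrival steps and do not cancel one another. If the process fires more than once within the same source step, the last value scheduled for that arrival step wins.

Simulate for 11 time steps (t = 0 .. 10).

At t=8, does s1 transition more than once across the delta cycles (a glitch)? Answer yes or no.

yes

t=0 Δ0: s6=0 s7=1 s0=0 s5=1 clk=0 s1=1 s3=0 s8=1 s4=0 s2=0
  Δ1: clk:0→1
  Δ2: s7:1→0, s2:0→1
  Δ3: s6:0→1, s1:1→0
  Δ4: s0:0→1
  Δ5: s5:1→0
  Δ6: s1:0→1
  (6Δ to stable)
t=1 Δ0: s6=1 s7=0 s0=1 s5=0 clk=1 s1=1 s3=0 s8=1 s4=0 s2=1
  Δ1: clk:1→0
  (1Δ to stable)
t=2 Δ0: s6=1 s7=0 s0=1 s5=0 clk=0 s1=1 s3=0 s8=1 s4=0 s2=1
  Δ1: clk:0→1
  Δ2: s2:1→0
  Δ3: s6:1→0, s1:1→0
  Δ4: s0:1→0
  Δ5: s5:0→1
  Δ6: s1:0→1
  (6Δ to stable)
t=3 Δ0: s6=0 s7=0 s0=0 s5=1 clk=1 s1=1 s3=0 s8=1 s4=0 s2=0
  Δ1: clk:1→0
  (1Δ to stable)
t=4 Δ0: s6=0 s7=0 s0=0 s5=1 clk=0 s1=1 s3=0 s8=1 s4=0 s2=0
  Δ1: clk:0→1
  Δ2: s2:0→1
  Δ3: s6:0→1, s1:1→0
  Δ4: s0:0→1
  Δ5: s5:1→0
  Δ6: s1:0→1
  (6Δ to stable)
t=5 Δ0: s6=1 s7=0 s0=1 s5=0 clk=1 s1=1 s3=0 s8=1 s4=0 s2=1
  Δ1: clk:1→0
  (1Δ to stable)
t=6 Δ0: s6=1 s7=0 s0=1 s5=0 clk=0 s1=1 s3=0 s8=1 s4=0 s2=1
  Δ1: clk:0→1
  Δ2: s2:1→0
  Δ3: s6:1→0, s1:1→0
  Δ4: s0:1→0
  Δ5: s5:0→1
  Δ6: s1:0→1
  (6Δ to stable)
t=7 Δ0: s6=0 s7=0 s0=0 s5=1 clk=1 s1=1 s3=0 s8=1 s4=0 s2=0
  Δ1: clk:1→0
  (1Δ to stable)
t=8 Δ0: s6=0 s7=0 s0=0 s5=1 clk=0 s1=1 s3=0 s8=1 s4=0 s2=0
  Δ1: clk:0→1
  Δ2: s2:0→1
  Δ3: s6:0→1, s1:1→0
  Δ4: s0:0→1
  Δ5: s5:1→0
  Δ6: s1:0→1
  (6Δ to stable)
t=9 Δ0: s6=1 s7=0 s0=1 s5=0 clk=1 s1=1 s3=0 s8=1 s4=0 s2=1
  Δ1: clk:1→0
  (1Δ to stable)
t=10 Δ0: s6=1 s7=0 s0=1 s5=0 clk=0 s1=1 s3=0 s8=1 s4=0 s2=1
  Δ1: clk:0→1
  Δ2: s2:1→0
  Δ3: s6:1→0, s1:1→0
  Δ4: s0:1→0
  Δ5: s5:0→1
  Δ6: s1:0→1
  (6Δ to stable)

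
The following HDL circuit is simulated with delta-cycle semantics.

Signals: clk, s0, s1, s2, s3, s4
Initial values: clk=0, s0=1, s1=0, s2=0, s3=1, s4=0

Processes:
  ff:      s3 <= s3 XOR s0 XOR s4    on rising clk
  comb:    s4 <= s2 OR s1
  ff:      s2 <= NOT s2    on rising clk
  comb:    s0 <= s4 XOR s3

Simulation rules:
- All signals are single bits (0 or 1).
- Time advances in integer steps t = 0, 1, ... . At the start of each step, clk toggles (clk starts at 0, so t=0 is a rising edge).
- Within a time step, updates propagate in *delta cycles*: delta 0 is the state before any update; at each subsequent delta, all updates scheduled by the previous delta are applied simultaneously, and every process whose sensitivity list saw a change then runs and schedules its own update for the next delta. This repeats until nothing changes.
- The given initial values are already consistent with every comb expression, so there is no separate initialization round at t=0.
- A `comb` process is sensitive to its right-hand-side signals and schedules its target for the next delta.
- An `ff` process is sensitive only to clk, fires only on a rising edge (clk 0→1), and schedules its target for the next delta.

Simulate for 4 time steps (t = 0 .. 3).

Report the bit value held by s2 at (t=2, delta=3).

t0.Δ0 s4=0 s1=0 s3=1 s2=0 clk=0 s0=1
t0.Δ1 s4=0 s1=0 s3=1 s2=0 clk=1 s0=1
t0.Δ2 s4=0 s1=0 s3=0 s2=1 clk=1 s0=1
t0.Δ3 s4=1 s1=0 s3=0 s2=1 clk=1 s0=0
t0.Δ4 s4=1 s1=0 s3=0 s2=1 clk=1 s0=1
t1.Δ0 s4=1 s1=0 s3=0 s2=1 clk=1 s0=1
t1.Δ1 s4=1 s1=0 s3=0 s2=1 clk=0 s0=1
t2.Δ0 s4=1 s1=0 s3=0 s2=1 clk=0 s0=1
t2.Δ1 s4=1 s1=0 s3=0 s2=1 clk=1 s0=1
t2.Δ2 s4=1 s1=0 s3=0 s2=0 clk=1 s0=1
t2.Δ3 s4=0 s1=0 s3=0 s2=0 clk=1 s0=1
t2.Δ4 s4=0 s1=0 s3=0 s2=0 clk=1 s0=0
t3.Δ0 s4=0 s1=0 s3=0 s2=0 clk=1 s0=0
t3.Δ1 s4=0 s1=0 s3=0 s2=0 clk=0 s0=0

0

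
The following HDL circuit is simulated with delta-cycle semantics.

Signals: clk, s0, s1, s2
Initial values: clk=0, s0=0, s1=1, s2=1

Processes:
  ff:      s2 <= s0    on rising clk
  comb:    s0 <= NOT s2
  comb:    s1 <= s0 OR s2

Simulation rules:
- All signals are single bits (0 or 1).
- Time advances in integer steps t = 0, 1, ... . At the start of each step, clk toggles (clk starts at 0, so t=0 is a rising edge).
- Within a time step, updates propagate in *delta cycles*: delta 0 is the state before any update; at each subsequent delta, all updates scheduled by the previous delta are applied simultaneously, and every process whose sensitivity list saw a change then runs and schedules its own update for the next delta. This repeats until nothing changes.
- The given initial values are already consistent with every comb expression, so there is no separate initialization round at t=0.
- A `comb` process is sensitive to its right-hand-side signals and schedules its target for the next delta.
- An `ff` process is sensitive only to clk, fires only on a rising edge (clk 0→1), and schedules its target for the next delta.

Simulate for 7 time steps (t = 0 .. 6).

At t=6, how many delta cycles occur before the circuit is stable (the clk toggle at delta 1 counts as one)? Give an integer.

3

t0.Δ0 s1=1 s0=0 s2=1 clk=0
t0.Δ1 s1=1 s0=0 s2=1 clk=1
t0.Δ2 s1=1 s0=0 s2=0 clk=1
t0.Δ3 s1=0 s0=1 s2=0 clk=1
t0.Δ4 s1=1 s0=1 s2=0 clk=1
t1.Δ0 s1=1 s0=1 s2=0 clk=1
t1.Δ1 s1=1 s0=1 s2=0 clk=0
t2.Δ0 s1=1 s0=1 s2=0 clk=0
t2.Δ1 s1=1 s0=1 s2=0 clk=1
t2.Δ2 s1=1 s0=1 s2=1 clk=1
t2.Δ3 s1=1 s0=0 s2=1 clk=1
t3.Δ0 s1=1 s0=0 s2=1 clk=1
t3.Δ1 s1=1 s0=0 s2=1 clk=0
t4.Δ0 s1=1 s0=0 s2=1 clk=0
t4.Δ1 s1=1 s0=0 s2=1 clk=1
t4.Δ2 s1=1 s0=0 s2=0 clk=1
t4.Δ3 s1=0 s0=1 s2=0 clk=1
t4.Δ4 s1=1 s0=1 s2=0 clk=1
t5.Δ0 s1=1 s0=1 s2=0 clk=1
t5.Δ1 s1=1 s0=1 s2=0 clk=0
t6.Δ0 s1=1 s0=1 s2=0 clk=0
t6.Δ1 s1=1 s0=1 s2=0 clk=1
t6.Δ2 s1=1 s0=1 s2=1 clk=1
t6.Δ3 s1=1 s0=0 s2=1 clk=1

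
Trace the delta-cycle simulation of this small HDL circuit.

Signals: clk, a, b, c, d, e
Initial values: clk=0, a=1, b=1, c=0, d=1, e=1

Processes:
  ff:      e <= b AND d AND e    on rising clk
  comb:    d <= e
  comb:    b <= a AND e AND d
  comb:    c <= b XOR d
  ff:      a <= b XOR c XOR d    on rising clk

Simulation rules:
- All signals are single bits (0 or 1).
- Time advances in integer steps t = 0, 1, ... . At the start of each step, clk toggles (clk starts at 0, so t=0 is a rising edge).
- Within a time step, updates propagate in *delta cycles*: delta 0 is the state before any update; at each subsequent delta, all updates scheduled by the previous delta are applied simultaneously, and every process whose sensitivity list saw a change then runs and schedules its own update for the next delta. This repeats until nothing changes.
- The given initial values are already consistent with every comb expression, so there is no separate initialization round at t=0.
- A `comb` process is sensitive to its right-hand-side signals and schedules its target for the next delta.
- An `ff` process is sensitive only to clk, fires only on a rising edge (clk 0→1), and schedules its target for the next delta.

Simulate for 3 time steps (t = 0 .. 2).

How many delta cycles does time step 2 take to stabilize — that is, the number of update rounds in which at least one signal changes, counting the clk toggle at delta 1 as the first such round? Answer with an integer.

4

[bits: b,e,a,c,clk,d]
t=0: Δ0=111001 Δ1=111011 Δ2=110011 Δ3=010011 Δ4=010111 | 4Δ
t=1: Δ0=010111 Δ1=010101 | 1Δ
t=2: Δ0=010101 Δ1=010111 Δ2=000111 Δ3=000110 Δ4=000010 | 4Δ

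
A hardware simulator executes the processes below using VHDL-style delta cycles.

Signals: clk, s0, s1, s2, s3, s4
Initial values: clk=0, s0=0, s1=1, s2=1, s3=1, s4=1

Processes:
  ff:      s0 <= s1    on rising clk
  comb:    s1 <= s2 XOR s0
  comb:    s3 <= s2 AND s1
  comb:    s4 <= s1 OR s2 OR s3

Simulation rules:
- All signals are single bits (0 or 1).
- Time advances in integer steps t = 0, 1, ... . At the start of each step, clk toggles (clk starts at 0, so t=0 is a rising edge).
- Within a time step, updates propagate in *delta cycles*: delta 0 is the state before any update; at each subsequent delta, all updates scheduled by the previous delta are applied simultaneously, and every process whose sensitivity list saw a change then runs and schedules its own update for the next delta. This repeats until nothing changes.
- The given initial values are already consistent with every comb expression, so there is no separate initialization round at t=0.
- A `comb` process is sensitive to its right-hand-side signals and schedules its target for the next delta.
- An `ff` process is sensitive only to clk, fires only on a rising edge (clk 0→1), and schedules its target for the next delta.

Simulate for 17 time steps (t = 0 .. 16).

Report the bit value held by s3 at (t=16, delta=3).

[bits: s2,s1,s3,s4,clk,s0]
t=0: Δ0=111100 Δ1=111110 Δ2=111111 Δ3=101111 Δ4=100111 | 4Δ
t=1: Δ0=100111 Δ1=100101 | 1Δ
t=2: Δ0=100101 Δ1=100111 Δ2=100110 Δ3=110110 Δ4=111110 | 4Δ
t=3: Δ0=111110 Δ1=111100 | 1Δ
t=4: Δ0=111100 Δ1=111110 Δ2=111111 Δ3=101111 Δ4=100111 | 4Δ
t=5: Δ0=100111 Δ1=100101 | 1Δ
t=6: Δ0=100101 Δ1=100111 Δ2=100110 Δ3=110110 Δ4=111110 | 4Δ
t=7: Δ0=111110 Δ1=111100 | 1Δ
t=8: Δ0=111100 Δ1=111110 Δ2=111111 Δ3=101111 Δ4=100111 | 4Δ
t=9: Δ0=100111 Δ1=100101 | 1Δ
t=10: Δ0=100101 Δ1=100111 Δ2=100110 Δ3=110110 Δ4=111110 | 4Δ
t=11: Δ0=111110 Δ1=111100 | 1Δ
t=12: Δ0=111100 Δ1=111110 Δ2=111111 Δ3=101111 Δ4=100111 | 4Δ
t=13: Δ0=100111 Δ1=100101 | 1Δ
t=14: Δ0=100101 Δ1=100111 Δ2=100110 Δ3=110110 Δ4=111110 | 4Δ
t=15: Δ0=111110 Δ1=111100 | 1Δ
t=16: Δ0=111100 Δ1=111110 Δ2=111111 Δ3=101111 Δ4=100111 | 4Δ

1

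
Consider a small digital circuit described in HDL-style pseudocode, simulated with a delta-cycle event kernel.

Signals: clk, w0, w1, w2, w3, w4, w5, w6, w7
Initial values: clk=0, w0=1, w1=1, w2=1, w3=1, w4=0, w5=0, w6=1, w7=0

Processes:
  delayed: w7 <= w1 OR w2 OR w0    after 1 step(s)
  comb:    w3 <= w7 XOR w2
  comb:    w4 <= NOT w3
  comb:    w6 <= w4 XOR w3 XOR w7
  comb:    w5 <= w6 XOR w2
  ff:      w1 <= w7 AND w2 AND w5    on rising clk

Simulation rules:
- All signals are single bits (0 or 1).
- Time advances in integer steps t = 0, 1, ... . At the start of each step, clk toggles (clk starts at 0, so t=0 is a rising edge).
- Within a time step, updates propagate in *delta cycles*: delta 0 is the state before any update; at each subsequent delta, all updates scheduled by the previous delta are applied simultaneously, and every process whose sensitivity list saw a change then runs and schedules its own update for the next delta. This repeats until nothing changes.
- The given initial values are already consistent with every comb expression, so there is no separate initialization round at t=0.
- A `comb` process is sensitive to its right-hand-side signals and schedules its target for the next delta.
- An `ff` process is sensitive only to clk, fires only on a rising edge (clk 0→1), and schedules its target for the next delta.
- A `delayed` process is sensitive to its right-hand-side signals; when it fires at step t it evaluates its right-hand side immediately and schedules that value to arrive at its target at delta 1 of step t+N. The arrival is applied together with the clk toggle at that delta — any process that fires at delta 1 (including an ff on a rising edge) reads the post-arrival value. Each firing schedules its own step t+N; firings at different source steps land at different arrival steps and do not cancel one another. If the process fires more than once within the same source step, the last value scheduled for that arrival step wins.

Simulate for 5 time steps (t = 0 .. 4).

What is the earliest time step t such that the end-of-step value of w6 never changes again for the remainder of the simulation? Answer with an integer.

1

t0.Δ0 w1=1 clk=0 w4=0 w5=0 w2=1 w0=1 w6=1 w7=0 w3=1
t0.Δ1 w1=1 clk=1 w4=0 w5=0 w2=1 w0=1 w6=1 w7=0 w3=1
t0.Δ2 w1=0 clk=1 w4=0 w5=0 w2=1 w0=1 w6=1 w7=0 w3=1
t1.Δ0 w1=0 clk=1 w4=0 w5=0 w2=1 w0=1 w6=1 w7=0 w3=1
t1.Δ1 w1=0 clk=0 w4=0 w5=0 w2=1 w0=1 w6=1 w7=1 w3=1
t1.Δ2 w1=0 clk=0 w4=0 w5=0 w2=1 w0=1 w6=0 w7=1 w3=0
t1.Δ3 w1=0 clk=0 w4=1 w5=1 w2=1 w0=1 w6=1 w7=1 w3=0
t1.Δ4 w1=0 clk=0 w4=1 w5=0 w2=1 w0=1 w6=0 w7=1 w3=0
t1.Δ5 w1=0 clk=0 w4=1 w5=1 w2=1 w0=1 w6=0 w7=1 w3=0
t2.Δ0 w1=0 clk=0 w4=1 w5=1 w2=1 w0=1 w6=0 w7=1 w3=0
t2.Δ1 w1=0 clk=1 w4=1 w5=1 w2=1 w0=1 w6=0 w7=1 w3=0
t2.Δ2 w1=1 clk=1 w4=1 w5=1 w2=1 w0=1 w6=0 w7=1 w3=0
t3.Δ0 w1=1 clk=1 w4=1 w5=1 w2=1 w0=1 w6=0 w7=1 w3=0
t3.Δ1 w1=1 clk=0 w4=1 w5=1 w2=1 w0=1 w6=0 w7=1 w3=0
t4.Δ0 w1=1 clk=0 w4=1 w5=1 w2=1 w0=1 w6=0 w7=1 w3=0
t4.Δ1 w1=1 clk=1 w4=1 w5=1 w2=1 w0=1 w6=0 w7=1 w3=0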